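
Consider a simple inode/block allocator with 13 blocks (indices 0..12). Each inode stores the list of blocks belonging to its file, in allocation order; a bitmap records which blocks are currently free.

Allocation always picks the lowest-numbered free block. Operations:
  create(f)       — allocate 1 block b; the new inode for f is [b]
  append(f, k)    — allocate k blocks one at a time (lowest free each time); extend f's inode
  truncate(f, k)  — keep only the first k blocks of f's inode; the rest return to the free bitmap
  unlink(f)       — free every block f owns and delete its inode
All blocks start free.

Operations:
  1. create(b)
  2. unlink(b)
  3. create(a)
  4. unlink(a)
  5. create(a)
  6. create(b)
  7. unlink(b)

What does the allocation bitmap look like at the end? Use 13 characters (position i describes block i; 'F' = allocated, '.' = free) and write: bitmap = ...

bitmap = F............

create(b): bitmap=F............ | b=[0]
unlink(b): bitmap=............. | 
create(a): bitmap=F............ | a=[0]
unlink(a): bitmap=............. | 
create(a): bitmap=F............ | a=[0]
create(b): bitmap=FF........... | a=[0] b=[1]
unlink(b): bitmap=F............ | a=[0]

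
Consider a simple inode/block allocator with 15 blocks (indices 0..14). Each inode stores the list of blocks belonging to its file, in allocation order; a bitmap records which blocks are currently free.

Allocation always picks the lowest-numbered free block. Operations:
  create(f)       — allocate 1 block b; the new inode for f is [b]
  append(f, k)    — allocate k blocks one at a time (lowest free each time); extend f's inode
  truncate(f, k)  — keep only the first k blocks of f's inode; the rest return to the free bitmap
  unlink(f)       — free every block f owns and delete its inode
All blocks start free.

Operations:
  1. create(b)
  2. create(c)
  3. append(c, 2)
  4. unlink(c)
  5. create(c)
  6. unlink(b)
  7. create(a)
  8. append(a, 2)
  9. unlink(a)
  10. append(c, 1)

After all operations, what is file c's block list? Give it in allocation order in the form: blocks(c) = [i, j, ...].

blocks(c) = [1, 0]

after create(b) → b:[0]  free=[F..............]
after create(c) → b:[0], c:[1]  free=[FF.............]
after append(c, 2) → b:[0], c:[1, 2, 3]  free=[FFFF...........]
after unlink(c) → b:[0]  free=[F..............]
after create(c) → b:[0], c:[1]  free=[FF.............]
after unlink(b) → c:[1]  free=[.F.............]
after create(a) → a:[0], c:[1]  free=[FF.............]
after append(a, 2) → a:[0, 2, 3], c:[1]  free=[FFFF...........]
after unlink(a) → c:[1]  free=[.F.............]
after append(c, 1) → c:[1, 0]  free=[FF.............]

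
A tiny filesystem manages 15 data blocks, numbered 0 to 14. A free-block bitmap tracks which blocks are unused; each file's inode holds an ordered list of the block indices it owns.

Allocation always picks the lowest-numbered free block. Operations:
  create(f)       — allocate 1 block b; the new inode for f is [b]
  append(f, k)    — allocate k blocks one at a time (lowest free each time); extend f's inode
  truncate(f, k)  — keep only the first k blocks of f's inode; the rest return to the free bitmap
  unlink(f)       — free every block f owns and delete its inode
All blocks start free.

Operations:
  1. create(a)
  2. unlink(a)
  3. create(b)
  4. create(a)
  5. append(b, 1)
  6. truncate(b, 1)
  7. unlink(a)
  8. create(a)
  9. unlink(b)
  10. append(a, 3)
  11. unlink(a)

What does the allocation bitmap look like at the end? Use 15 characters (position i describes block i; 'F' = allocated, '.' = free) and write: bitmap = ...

bitmap = ...............

[1] create(a) — a=0 (map F..............)
[2] unlink(a) —  (map ...............)
[3] create(b) — b=0 (map F..............)
[4] create(a) — a=1 b=0 (map FF.............)
[5] append(b, 1) — a=1 b=0,2 (map FFF............)
[6] truncate(b, 1) — a=1 b=0 (map FF.............)
[7] unlink(a) — b=0 (map F..............)
[8] create(a) — a=1 b=0 (map FF.............)
[9] unlink(b) — a=1 (map .F.............)
[10] append(a, 3) — a=1,0,2,3 (map FFFF...........)
[11] unlink(a) —  (map ...............)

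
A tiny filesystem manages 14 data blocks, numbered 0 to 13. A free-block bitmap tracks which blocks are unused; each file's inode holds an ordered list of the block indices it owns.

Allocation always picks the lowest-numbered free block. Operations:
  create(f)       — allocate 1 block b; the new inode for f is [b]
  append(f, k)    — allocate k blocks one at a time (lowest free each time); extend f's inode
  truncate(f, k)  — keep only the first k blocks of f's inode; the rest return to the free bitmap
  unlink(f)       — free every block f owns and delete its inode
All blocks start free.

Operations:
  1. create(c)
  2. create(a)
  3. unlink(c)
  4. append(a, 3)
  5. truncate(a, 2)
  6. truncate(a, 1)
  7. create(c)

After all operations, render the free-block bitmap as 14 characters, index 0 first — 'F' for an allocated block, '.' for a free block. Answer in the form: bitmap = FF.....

bitmap = FF............

  1. create(c)  ⇒  F.............  {c→[0]}
  2. create(a)  ⇒  FF............  {a→[1]; c→[0]}
  3. unlink(c)  ⇒  .F............  {a→[1]}
  4. append(a, 3)  ⇒  FFFF..........  {a→[1, 0, 2, 3]}
  5. truncate(a, 2)  ⇒  FF............  {a→[1, 0]}
  6. truncate(a, 1)  ⇒  .F............  {a→[1]}
  7. create(c)  ⇒  FF............  {a→[1]; c→[0]}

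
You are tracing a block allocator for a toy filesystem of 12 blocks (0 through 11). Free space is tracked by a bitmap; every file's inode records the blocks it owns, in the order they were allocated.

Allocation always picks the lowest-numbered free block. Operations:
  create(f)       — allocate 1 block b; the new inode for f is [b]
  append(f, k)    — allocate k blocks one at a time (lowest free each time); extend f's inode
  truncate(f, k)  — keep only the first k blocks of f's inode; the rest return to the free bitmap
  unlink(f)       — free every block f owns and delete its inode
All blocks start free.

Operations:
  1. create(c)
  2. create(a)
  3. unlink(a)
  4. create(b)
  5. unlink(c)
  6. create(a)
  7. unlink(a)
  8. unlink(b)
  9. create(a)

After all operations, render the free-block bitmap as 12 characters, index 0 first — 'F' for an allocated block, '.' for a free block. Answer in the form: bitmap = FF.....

bitmap = F...........

create(c): bitmap=F........... | c=[0]
create(a): bitmap=FF.......... | a=[1] c=[0]
unlink(a): bitmap=F........... | c=[0]
create(b): bitmap=FF.......... | b=[1] c=[0]
unlink(c): bitmap=.F.......... | b=[1]
create(a): bitmap=FF.......... | a=[0] b=[1]
unlink(a): bitmap=.F.......... | b=[1]
unlink(b): bitmap=............ | 
create(a): bitmap=F........... | a=[0]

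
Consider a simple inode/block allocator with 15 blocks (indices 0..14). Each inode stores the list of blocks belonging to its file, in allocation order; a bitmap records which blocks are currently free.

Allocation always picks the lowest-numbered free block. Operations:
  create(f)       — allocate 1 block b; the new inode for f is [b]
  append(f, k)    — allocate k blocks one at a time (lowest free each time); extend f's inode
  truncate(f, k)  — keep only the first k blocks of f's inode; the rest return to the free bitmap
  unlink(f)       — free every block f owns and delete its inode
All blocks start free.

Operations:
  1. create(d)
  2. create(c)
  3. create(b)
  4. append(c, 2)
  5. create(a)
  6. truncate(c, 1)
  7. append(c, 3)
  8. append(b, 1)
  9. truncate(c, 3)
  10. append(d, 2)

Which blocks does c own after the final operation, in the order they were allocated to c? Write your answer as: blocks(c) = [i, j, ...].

after create(d) → d:[0]  free=[F..............]
after create(c) → c:[1], d:[0]  free=[FF.............]
after create(b) → b:[2], c:[1], d:[0]  free=[FFF............]
after append(c, 2) → b:[2], c:[1, 3, 4], d:[0]  free=[FFFFF..........]
after create(a) → a:[5], b:[2], c:[1, 3, 4], d:[0]  free=[FFFFFF.........]
after truncate(c, 1) → a:[5], b:[2], c:[1], d:[0]  free=[FFF..F.........]
after append(c, 3) → a:[5], b:[2], c:[1, 3, 4, 6], d:[0]  free=[FFFFFFF........]
after append(b, 1) → a:[5], b:[2, 7], c:[1, 3, 4, 6], d:[0]  free=[FFFFFFFF.......]
after truncate(c, 3) → a:[5], b:[2, 7], c:[1, 3, 4], d:[0]  free=[FFFFFF.F.......]
after append(d, 2) → a:[5], b:[2, 7], c:[1, 3, 4], d:[0, 6, 8]  free=[FFFFFFFFF......]

blocks(c) = [1, 3, 4]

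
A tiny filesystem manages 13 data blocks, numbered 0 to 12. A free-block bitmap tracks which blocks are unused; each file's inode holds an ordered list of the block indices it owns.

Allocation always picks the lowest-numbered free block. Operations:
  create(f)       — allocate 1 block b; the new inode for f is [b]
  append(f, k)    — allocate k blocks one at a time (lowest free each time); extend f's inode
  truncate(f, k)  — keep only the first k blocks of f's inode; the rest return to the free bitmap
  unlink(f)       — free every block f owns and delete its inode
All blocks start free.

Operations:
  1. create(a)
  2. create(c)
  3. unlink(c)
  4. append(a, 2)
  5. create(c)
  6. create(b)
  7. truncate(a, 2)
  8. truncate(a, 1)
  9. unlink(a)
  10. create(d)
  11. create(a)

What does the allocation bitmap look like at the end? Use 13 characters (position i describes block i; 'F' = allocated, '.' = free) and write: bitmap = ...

bitmap = FF.FF........

[1] create(a) — a=0 (map F............)
[2] create(c) — a=0 c=1 (map FF...........)
[3] unlink(c) — a=0 (map F............)
[4] append(a, 2) — a=0,1,2 (map FFF..........)
[5] create(c) — a=0,1,2 c=3 (map FFFF.........)
[6] create(b) — a=0,1,2 b=4 c=3 (map FFFFF........)
[7] truncate(a, 2) — a=0,1 b=4 c=3 (map FF.FF........)
[8] truncate(a, 1) — a=0 b=4 c=3 (map F..FF........)
[9] unlink(a) — b=4 c=3 (map ...FF........)
[10] create(d) — b=4 c=3 d=0 (map F..FF........)
[11] create(a) — a=1 b=4 c=3 d=0 (map FF.FF........)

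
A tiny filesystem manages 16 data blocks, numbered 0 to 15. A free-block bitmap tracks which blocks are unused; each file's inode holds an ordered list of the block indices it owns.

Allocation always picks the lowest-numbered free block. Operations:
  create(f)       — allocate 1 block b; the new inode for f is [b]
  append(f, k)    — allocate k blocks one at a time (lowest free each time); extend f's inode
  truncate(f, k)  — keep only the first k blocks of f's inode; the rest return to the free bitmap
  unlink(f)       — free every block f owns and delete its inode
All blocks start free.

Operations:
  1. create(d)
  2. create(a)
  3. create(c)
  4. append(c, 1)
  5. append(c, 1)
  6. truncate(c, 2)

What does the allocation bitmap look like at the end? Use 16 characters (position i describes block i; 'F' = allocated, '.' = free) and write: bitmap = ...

bitmap = FFFF............

  1. create(d)  ⇒  F...............  {d→[0]}
  2. create(a)  ⇒  FF..............  {a→[1]; d→[0]}
  3. create(c)  ⇒  FFF.............  {a→[1]; c→[2]; d→[0]}
  4. append(c, 1)  ⇒  FFFF............  {a→[1]; c→[2, 3]; d→[0]}
  5. append(c, 1)  ⇒  FFFFF...........  {a→[1]; c→[2, 3, 4]; d→[0]}
  6. truncate(c, 2)  ⇒  FFFF............  {a→[1]; c→[2, 3]; d→[0]}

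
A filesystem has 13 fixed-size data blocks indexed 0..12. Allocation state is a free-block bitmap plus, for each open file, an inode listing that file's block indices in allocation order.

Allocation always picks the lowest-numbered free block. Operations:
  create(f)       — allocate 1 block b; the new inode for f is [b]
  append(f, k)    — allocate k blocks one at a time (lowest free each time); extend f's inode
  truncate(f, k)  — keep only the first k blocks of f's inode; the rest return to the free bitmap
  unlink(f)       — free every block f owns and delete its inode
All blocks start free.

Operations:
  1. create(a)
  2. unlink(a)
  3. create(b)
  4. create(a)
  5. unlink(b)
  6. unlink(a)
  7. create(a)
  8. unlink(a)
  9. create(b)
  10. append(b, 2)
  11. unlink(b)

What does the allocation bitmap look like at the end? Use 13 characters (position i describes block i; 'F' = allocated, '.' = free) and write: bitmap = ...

  1. create(a)  ⇒  F............  {a→[0]}
  2. unlink(a)  ⇒  .............  {}
  3. create(b)  ⇒  F............  {b→[0]}
  4. create(a)  ⇒  FF...........  {a→[1]; b→[0]}
  5. unlink(b)  ⇒  .F...........  {a→[1]}
  6. unlink(a)  ⇒  .............  {}
  7. create(a)  ⇒  F............  {a→[0]}
  8. unlink(a)  ⇒  .............  {}
  9. create(b)  ⇒  F............  {b→[0]}
  10. append(b, 2)  ⇒  FFF..........  {b→[0, 1, 2]}
  11. unlink(b)  ⇒  .............  {}

bitmap = .............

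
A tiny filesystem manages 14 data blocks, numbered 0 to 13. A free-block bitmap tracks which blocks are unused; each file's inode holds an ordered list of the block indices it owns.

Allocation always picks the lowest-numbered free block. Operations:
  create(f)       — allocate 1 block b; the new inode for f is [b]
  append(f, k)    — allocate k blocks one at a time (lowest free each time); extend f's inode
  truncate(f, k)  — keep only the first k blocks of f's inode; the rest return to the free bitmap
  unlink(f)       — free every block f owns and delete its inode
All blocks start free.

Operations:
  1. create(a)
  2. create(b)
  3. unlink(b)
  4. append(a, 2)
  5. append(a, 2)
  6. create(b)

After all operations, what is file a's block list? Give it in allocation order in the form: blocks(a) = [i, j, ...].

[1] create(a) — a=0 (map F.............)
[2] create(b) — a=0 b=1 (map FF............)
[3] unlink(b) — a=0 (map F.............)
[4] append(a, 2) — a=0,1,2 (map FFF...........)
[5] append(a, 2) — a=0,1,2,3,4 (map FFFFF.........)
[6] create(b) — a=0,1,2,3,4 b=5 (map FFFFFF........)

blocks(a) = [0, 1, 2, 3, 4]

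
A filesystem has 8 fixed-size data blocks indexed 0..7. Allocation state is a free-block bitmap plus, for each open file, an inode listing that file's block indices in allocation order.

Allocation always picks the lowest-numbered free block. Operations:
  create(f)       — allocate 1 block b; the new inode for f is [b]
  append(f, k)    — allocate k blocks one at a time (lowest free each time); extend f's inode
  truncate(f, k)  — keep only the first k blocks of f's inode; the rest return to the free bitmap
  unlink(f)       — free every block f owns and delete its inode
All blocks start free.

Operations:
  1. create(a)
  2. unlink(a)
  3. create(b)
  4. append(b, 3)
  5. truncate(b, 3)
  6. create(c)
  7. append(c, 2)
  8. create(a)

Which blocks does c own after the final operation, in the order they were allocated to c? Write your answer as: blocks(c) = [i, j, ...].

blocks(c) = [3, 4, 5]

after create(a) → a:[0]  free=[F.......]
after unlink(a) →   free=[........]
after create(b) → b:[0]  free=[F.......]
after append(b, 3) → b:[0, 1, 2, 3]  free=[FFFF....]
after truncate(b, 3) → b:[0, 1, 2]  free=[FFF.....]
after create(c) → b:[0, 1, 2], c:[3]  free=[FFFF....]
after append(c, 2) → b:[0, 1, 2], c:[3, 4, 5]  free=[FFFFFF..]
after create(a) → a:[6], b:[0, 1, 2], c:[3, 4, 5]  free=[FFFFFFF.]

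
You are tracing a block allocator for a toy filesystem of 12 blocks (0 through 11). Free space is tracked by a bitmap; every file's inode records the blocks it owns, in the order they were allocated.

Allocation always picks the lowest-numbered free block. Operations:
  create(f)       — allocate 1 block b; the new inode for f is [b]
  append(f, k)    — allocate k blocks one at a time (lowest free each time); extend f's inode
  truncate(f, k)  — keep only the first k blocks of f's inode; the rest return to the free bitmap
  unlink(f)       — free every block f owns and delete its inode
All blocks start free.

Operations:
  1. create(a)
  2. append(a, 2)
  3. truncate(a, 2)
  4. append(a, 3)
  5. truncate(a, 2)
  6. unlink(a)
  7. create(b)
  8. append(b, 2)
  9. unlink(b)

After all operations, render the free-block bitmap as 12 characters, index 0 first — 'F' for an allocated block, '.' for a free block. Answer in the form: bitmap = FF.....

bitmap = ............

[1] create(a) — a=0 (map F...........)
[2] append(a, 2) — a=0,1,2 (map FFF.........)
[3] truncate(a, 2) — a=0,1 (map FF..........)
[4] append(a, 3) — a=0,1,2,3,4 (map FFFFF.......)
[5] truncate(a, 2) — a=0,1 (map FF..........)
[6] unlink(a) —  (map ............)
[7] create(b) — b=0 (map F...........)
[8] append(b, 2) — b=0,1,2 (map FFF.........)
[9] unlink(b) —  (map ............)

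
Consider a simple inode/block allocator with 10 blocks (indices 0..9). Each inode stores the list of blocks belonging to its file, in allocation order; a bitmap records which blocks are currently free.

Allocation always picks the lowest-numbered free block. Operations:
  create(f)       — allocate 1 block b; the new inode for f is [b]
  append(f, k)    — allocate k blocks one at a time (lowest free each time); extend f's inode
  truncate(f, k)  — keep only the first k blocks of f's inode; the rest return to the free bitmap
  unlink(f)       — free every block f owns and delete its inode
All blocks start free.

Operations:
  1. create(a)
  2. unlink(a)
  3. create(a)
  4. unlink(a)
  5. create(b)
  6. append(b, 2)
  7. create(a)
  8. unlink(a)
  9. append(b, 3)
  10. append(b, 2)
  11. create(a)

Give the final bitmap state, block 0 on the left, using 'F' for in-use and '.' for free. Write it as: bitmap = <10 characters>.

  1. create(a)  ⇒  F.........  {a→[0]}
  2. unlink(a)  ⇒  ..........  {}
  3. create(a)  ⇒  F.........  {a→[0]}
  4. unlink(a)  ⇒  ..........  {}
  5. create(b)  ⇒  F.........  {b→[0]}
  6. append(b, 2)  ⇒  FFF.......  {b→[0, 1, 2]}
  7. create(a)  ⇒  FFFF......  {a→[3]; b→[0, 1, 2]}
  8. unlink(a)  ⇒  FFF.......  {b→[0, 1, 2]}
  9. append(b, 3)  ⇒  FFFFFF....  {b→[0, 1, 2, 3, 4, 5]}
  10. append(b, 2)  ⇒  FFFFFFFF..  {b→[0, 1, 2, 3, 4, 5, 6, 7]}
  11. create(a)  ⇒  FFFFFFFFF.  {a→[8]; b→[0, 1, 2, 3, 4, 5, 6, 7]}

bitmap = FFFFFFFFF.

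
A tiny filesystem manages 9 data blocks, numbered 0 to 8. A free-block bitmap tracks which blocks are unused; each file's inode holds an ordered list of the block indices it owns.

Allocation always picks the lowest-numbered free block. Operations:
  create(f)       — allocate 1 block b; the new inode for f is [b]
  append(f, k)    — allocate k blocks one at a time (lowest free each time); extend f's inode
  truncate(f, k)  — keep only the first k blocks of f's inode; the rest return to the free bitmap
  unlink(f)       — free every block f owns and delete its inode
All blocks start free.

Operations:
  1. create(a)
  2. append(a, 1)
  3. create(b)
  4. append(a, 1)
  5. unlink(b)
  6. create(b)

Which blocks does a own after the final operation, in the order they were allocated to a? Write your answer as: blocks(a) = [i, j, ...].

blocks(a) = [0, 1, 3]

after create(a) → a:[0]  free=[F........]
after append(a, 1) → a:[0, 1]  free=[FF.......]
after create(b) → a:[0, 1], b:[2]  free=[FFF......]
after append(a, 1) → a:[0, 1, 3], b:[2]  free=[FFFF.....]
after unlink(b) → a:[0, 1, 3]  free=[FF.F.....]
after create(b) → a:[0, 1, 3], b:[2]  free=[FFFF.....]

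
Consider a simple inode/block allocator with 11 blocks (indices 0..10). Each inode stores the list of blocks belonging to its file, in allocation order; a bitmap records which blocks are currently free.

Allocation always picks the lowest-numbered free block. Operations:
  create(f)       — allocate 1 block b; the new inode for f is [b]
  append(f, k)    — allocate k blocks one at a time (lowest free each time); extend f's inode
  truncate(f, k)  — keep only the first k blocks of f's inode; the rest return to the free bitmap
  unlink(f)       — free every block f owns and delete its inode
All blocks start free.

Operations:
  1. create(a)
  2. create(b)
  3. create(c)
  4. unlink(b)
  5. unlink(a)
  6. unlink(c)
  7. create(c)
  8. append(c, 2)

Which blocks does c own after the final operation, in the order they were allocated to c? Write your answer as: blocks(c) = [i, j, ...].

blocks(c) = [0, 1, 2]

  1. create(a)  ⇒  F..........  {a→[0]}
  2. create(b)  ⇒  FF.........  {a→[0]; b→[1]}
  3. create(c)  ⇒  FFF........  {a→[0]; b→[1]; c→[2]}
  4. unlink(b)  ⇒  F.F........  {a→[0]; c→[2]}
  5. unlink(a)  ⇒  ..F........  {c→[2]}
  6. unlink(c)  ⇒  ...........  {}
  7. create(c)  ⇒  F..........  {c→[0]}
  8. append(c, 2)  ⇒  FFF........  {c→[0, 1, 2]}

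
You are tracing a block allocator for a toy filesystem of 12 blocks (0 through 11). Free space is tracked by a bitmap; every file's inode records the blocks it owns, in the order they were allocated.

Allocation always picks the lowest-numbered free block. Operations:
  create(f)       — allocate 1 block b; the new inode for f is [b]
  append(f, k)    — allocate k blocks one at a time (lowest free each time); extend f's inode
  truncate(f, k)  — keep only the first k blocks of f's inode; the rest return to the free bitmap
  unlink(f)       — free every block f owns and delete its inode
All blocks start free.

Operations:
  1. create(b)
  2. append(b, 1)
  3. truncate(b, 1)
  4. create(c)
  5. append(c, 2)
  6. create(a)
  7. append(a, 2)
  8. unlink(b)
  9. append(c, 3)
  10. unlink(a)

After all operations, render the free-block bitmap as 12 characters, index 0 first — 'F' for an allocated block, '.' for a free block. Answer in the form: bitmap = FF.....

bitmap = FFFF...FF...

  1. create(b)  ⇒  F...........  {b→[0]}
  2. append(b, 1)  ⇒  FF..........  {b→[0, 1]}
  3. truncate(b, 1)  ⇒  F...........  {b→[0]}
  4. create(c)  ⇒  FF..........  {b→[0]; c→[1]}
  5. append(c, 2)  ⇒  FFFF........  {b→[0]; c→[1, 2, 3]}
  6. create(a)  ⇒  FFFFF.......  {a→[4]; b→[0]; c→[1, 2, 3]}
  7. append(a, 2)  ⇒  FFFFFFF.....  {a→[4, 5, 6]; b→[0]; c→[1, 2, 3]}
  8. unlink(b)  ⇒  .FFFFFF.....  {a→[4, 5, 6]; c→[1, 2, 3]}
  9. append(c, 3)  ⇒  FFFFFFFFF...  {a→[4, 5, 6]; c→[1, 2, 3, 0, 7, 8]}
  10. unlink(a)  ⇒  FFFF...FF...  {c→[1, 2, 3, 0, 7, 8]}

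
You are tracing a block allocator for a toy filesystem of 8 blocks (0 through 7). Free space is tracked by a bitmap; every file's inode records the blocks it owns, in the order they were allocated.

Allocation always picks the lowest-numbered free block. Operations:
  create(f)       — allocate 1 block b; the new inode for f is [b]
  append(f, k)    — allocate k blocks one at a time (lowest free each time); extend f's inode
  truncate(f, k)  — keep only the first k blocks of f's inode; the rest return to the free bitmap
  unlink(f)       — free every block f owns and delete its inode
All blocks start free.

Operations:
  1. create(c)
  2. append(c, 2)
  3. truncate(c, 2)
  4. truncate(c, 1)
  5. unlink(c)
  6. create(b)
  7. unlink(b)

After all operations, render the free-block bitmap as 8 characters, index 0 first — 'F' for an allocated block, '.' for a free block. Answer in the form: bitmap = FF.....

after create(c) → c:[0]  free=[F.......]
after append(c, 2) → c:[0, 1, 2]  free=[FFF.....]
after truncate(c, 2) → c:[0, 1]  free=[FF......]
after truncate(c, 1) → c:[0]  free=[F.......]
after unlink(c) →   free=[........]
after create(b) → b:[0]  free=[F.......]
after unlink(b) →   free=[........]

bitmap = ........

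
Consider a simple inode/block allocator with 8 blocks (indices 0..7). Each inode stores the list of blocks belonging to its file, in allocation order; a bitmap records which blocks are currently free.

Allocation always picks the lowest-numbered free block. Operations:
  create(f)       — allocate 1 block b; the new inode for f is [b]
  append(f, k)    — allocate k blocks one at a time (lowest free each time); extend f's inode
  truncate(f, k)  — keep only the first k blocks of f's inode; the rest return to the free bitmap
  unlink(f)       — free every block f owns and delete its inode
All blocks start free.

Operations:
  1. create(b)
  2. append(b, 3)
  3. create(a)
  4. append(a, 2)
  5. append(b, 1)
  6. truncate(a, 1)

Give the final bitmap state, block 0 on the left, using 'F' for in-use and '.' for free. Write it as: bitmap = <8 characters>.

bitmap = FFFFF..F

create(b): bitmap=F....... | b=[0]
append(b, 3): bitmap=FFFF.... | b=[0, 1, 2, 3]
create(a): bitmap=FFFFF... | a=[4] b=[0, 1, 2, 3]
append(a, 2): bitmap=FFFFFFF. | a=[4, 5, 6] b=[0, 1, 2, 3]
append(b, 1): bitmap=FFFFFFFF | a=[4, 5, 6] b=[0, 1, 2, 3, 7]
truncate(a, 1): bitmap=FFFFF..F | a=[4] b=[0, 1, 2, 3, 7]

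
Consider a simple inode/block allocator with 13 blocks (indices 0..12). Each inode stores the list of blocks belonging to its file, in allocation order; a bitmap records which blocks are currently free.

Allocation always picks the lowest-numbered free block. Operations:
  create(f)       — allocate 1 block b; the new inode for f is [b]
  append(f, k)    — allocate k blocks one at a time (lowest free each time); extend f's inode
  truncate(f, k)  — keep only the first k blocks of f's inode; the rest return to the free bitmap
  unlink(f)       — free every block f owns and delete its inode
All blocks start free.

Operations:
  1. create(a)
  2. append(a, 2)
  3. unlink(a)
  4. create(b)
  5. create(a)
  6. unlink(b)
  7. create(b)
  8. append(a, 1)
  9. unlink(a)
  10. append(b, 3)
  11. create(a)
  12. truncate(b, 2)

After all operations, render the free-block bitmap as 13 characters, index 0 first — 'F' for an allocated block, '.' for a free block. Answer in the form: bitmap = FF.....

[1] create(a) — a=0 (map F............)
[2] append(a, 2) — a=0,1,2 (map FFF..........)
[3] unlink(a) —  (map .............)
[4] create(b) — b=0 (map F............)
[5] create(a) — a=1 b=0 (map FF...........)
[6] unlink(b) — a=1 (map .F...........)
[7] create(b) — a=1 b=0 (map FF...........)
[8] append(a, 1) — a=1,2 b=0 (map FFF..........)
[9] unlink(a) — b=0 (map F............)
[10] append(b, 3) — b=0,1,2,3 (map FFFF.........)
[11] create(a) — a=4 b=0,1,2,3 (map FFFFF........)
[12] truncate(b, 2) — a=4 b=0,1 (map FF..F........)

bitmap = FF..F........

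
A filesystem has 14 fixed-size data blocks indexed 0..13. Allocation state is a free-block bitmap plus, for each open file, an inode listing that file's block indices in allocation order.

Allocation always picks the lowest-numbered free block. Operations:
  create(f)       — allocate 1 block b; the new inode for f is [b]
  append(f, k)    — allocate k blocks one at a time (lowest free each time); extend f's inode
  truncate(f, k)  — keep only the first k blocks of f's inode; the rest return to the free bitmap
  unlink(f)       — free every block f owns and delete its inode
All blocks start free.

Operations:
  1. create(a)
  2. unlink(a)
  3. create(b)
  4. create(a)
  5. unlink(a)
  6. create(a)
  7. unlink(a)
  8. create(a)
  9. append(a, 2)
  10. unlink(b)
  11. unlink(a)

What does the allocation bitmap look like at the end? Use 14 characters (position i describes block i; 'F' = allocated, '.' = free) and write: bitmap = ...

bitmap = ..............

create(a): bitmap=F............. | a=[0]
unlink(a): bitmap=.............. | 
create(b): bitmap=F............. | b=[0]
create(a): bitmap=FF............ | a=[1] b=[0]
unlink(a): bitmap=F............. | b=[0]
create(a): bitmap=FF............ | a=[1] b=[0]
unlink(a): bitmap=F............. | b=[0]
create(a): bitmap=FF............ | a=[1] b=[0]
append(a, 2): bitmap=FFFF.......... | a=[1, 2, 3] b=[0]
unlink(b): bitmap=.FFF.......... | a=[1, 2, 3]
unlink(a): bitmap=.............. | 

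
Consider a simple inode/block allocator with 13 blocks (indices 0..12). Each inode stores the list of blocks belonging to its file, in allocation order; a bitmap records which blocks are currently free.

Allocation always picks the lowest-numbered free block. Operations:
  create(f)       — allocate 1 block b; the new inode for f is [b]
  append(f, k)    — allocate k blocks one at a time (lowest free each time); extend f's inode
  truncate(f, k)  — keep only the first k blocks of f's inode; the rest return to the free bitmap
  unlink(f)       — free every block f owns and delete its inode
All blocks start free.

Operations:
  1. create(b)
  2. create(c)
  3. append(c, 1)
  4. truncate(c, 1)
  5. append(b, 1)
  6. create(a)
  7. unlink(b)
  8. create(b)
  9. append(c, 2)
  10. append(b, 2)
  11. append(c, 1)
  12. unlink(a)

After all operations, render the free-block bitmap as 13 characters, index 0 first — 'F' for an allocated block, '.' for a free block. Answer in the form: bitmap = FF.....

  1. create(b)  ⇒  F............  {b→[0]}
  2. create(c)  ⇒  FF...........  {b→[0]; c→[1]}
  3. append(c, 1)  ⇒  FFF..........  {b→[0]; c→[1, 2]}
  4. truncate(c, 1)  ⇒  FF...........  {b→[0]; c→[1]}
  5. append(b, 1)  ⇒  FFF..........  {b→[0, 2]; c→[1]}
  6. create(a)  ⇒  FFFF.........  {a→[3]; b→[0, 2]; c→[1]}
  7. unlink(b)  ⇒  .F.F.........  {a→[3]; c→[1]}
  8. create(b)  ⇒  FF.F.........  {a→[3]; b→[0]; c→[1]}
  9. append(c, 2)  ⇒  FFFFF........  {a→[3]; b→[0]; c→[1, 2, 4]}
  10. append(b, 2)  ⇒  FFFFFFF......  {a→[3]; b→[0, 5, 6]; c→[1, 2, 4]}
  11. append(c, 1)  ⇒  FFFFFFFF.....  {a→[3]; b→[0, 5, 6]; c→[1, 2, 4, 7]}
  12. unlink(a)  ⇒  FFF.FFFF.....  {b→[0, 5, 6]; c→[1, 2, 4, 7]}

bitmap = FFF.FFFF.....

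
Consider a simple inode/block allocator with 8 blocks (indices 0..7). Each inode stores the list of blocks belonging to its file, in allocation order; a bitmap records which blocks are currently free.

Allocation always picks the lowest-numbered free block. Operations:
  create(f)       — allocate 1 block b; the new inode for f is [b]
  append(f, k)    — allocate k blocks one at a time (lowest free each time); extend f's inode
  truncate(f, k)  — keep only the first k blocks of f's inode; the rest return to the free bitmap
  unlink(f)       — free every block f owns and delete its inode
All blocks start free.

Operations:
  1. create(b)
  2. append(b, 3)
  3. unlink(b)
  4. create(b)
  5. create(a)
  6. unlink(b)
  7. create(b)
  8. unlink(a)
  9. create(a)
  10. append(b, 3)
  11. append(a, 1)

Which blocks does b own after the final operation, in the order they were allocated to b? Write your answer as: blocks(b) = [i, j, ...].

[1] create(b) — b=0 (map F.......)
[2] append(b, 3) — b=0,1,2,3 (map FFFF....)
[3] unlink(b) —  (map ........)
[4] create(b) — b=0 (map F.......)
[5] create(a) — a=1 b=0 (map FF......)
[6] unlink(b) — a=1 (map .F......)
[7] create(b) — a=1 b=0 (map FF......)
[8] unlink(a) — b=0 (map F.......)
[9] create(a) — a=1 b=0 (map FF......)
[10] append(b, 3) — a=1 b=0,2,3,4 (map FFFFF...)
[11] append(a, 1) — a=1,5 b=0,2,3,4 (map FFFFFF..)

blocks(b) = [0, 2, 3, 4]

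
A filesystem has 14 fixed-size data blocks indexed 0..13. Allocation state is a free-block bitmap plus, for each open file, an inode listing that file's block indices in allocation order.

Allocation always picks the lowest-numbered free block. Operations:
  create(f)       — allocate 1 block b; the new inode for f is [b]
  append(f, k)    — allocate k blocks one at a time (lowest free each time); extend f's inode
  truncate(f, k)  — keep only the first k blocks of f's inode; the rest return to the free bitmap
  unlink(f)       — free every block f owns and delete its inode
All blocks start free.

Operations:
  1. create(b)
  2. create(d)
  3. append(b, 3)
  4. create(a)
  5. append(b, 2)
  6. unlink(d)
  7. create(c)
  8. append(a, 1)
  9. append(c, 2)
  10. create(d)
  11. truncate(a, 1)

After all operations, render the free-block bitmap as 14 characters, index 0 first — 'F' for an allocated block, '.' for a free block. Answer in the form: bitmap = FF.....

bitmap = FFFFFFFF.FFF..

[1] create(b) — b=0 (map F.............)
[2] create(d) — b=0 d=1 (map FF............)
[3] append(b, 3) — b=0,2,3,4 d=1 (map FFFFF.........)
[4] create(a) — a=5 b=0,2,3,4 d=1 (map FFFFFF........)
[5] append(b, 2) — a=5 b=0,2,3,4,6,7 d=1 (map FFFFFFFF......)
[6] unlink(d) — a=5 b=0,2,3,4,6,7 (map F.FFFFFF......)
[7] create(c) — a=5 b=0,2,3,4,6,7 c=1 (map FFFFFFFF......)
[8] append(a, 1) — a=5,8 b=0,2,3,4,6,7 c=1 (map FFFFFFFFF.....)
[9] append(c, 2) — a=5,8 b=0,2,3,4,6,7 c=1,9,10 (map FFFFFFFFFFF...)
[10] create(d) — a=5,8 b=0,2,3,4,6,7 c=1,9,10 d=11 (map FFFFFFFFFFFF..)
[11] truncate(a, 1) — a=5 b=0,2,3,4,6,7 c=1,9,10 d=11 (map FFFFFFFF.FFF..)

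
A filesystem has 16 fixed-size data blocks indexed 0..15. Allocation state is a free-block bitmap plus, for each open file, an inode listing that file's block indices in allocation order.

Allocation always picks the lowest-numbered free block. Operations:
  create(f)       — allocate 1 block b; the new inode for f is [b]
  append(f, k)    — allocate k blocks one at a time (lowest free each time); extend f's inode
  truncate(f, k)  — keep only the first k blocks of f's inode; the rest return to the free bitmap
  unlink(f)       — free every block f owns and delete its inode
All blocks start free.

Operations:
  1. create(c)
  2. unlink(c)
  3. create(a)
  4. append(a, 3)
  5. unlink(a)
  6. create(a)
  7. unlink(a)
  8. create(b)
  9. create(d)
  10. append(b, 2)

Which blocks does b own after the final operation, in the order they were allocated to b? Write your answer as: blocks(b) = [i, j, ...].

blocks(b) = [0, 2, 3]

[1] create(c) — c=0 (map F...............)
[2] unlink(c) —  (map ................)
[3] create(a) — a=0 (map F...............)
[4] append(a, 3) — a=0,1,2,3 (map FFFF............)
[5] unlink(a) —  (map ................)
[6] create(a) — a=0 (map F...............)
[7] unlink(a) —  (map ................)
[8] create(b) — b=0 (map F...............)
[9] create(d) — b=0 d=1 (map FF..............)
[10] append(b, 2) — b=0,2,3 d=1 (map FFFF............)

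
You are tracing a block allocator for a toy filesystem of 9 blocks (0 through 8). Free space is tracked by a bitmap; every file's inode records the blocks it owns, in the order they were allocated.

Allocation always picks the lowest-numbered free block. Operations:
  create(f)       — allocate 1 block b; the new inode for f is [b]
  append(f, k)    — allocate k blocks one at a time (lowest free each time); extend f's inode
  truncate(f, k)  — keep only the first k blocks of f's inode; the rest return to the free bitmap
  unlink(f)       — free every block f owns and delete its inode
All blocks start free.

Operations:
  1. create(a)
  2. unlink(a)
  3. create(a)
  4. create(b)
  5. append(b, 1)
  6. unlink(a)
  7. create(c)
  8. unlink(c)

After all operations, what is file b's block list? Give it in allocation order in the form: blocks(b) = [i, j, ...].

blocks(b) = [1, 2]

after create(a) → a:[0]  free=[F........]
after unlink(a) →   free=[.........]
after create(a) → a:[0]  free=[F........]
after create(b) → a:[0], b:[1]  free=[FF.......]
after append(b, 1) → a:[0], b:[1, 2]  free=[FFF......]
after unlink(a) → b:[1, 2]  free=[.FF......]
after create(c) → b:[1, 2], c:[0]  free=[FFF......]
after unlink(c) → b:[1, 2]  free=[.FF......]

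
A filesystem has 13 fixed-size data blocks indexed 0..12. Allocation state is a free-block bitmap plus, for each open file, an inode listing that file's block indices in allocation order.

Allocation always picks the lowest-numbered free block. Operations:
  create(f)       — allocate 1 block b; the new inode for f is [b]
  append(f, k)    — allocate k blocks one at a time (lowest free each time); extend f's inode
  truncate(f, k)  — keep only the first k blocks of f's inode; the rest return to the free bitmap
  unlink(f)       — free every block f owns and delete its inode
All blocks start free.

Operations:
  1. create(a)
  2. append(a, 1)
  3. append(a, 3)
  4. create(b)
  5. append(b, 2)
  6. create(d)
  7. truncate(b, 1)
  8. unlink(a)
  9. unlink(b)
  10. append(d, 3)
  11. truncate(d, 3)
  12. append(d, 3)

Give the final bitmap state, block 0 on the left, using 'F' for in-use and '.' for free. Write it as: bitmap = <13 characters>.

after create(a) → a:[0]  free=[F............]
after append(a, 1) → a:[0, 1]  free=[FF...........]
after append(a, 3) → a:[0, 1, 2, 3, 4]  free=[FFFFF........]
after create(b) → a:[0, 1, 2, 3, 4], b:[5]  free=[FFFFFF.......]
after append(b, 2) → a:[0, 1, 2, 3, 4], b:[5, 6, 7]  free=[FFFFFFFF.....]
after create(d) → a:[0, 1, 2, 3, 4], b:[5, 6, 7], d:[8]  free=[FFFFFFFFF....]
after truncate(b, 1) → a:[0, 1, 2, 3, 4], b:[5], d:[8]  free=[FFFFFF..F....]
after unlink(a) → b:[5], d:[8]  free=[.....F..F....]
after unlink(b) → d:[8]  free=[........F....]
after append(d, 3) → d:[8, 0, 1, 2]  free=[FFF.....F....]
after truncate(d, 3) → d:[8, 0, 1]  free=[FF......F....]
after append(d, 3) → d:[8, 0, 1, 2, 3, 4]  free=[FFFFF...F....]

bitmap = FFFFF...F....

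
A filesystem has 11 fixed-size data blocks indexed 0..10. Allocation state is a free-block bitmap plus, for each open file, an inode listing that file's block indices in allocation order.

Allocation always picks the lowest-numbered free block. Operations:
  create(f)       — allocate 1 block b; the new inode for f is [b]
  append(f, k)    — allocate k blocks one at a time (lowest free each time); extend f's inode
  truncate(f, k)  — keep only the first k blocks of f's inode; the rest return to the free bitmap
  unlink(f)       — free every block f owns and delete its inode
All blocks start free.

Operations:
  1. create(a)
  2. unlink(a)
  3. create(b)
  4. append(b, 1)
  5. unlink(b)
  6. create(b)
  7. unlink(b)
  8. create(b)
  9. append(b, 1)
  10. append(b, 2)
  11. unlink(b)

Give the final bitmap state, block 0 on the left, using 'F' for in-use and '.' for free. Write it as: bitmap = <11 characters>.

  1. create(a)  ⇒  F..........  {a→[0]}
  2. unlink(a)  ⇒  ...........  {}
  3. create(b)  ⇒  F..........  {b→[0]}
  4. append(b, 1)  ⇒  FF.........  {b→[0, 1]}
  5. unlink(b)  ⇒  ...........  {}
  6. create(b)  ⇒  F..........  {b→[0]}
  7. unlink(b)  ⇒  ...........  {}
  8. create(b)  ⇒  F..........  {b→[0]}
  9. append(b, 1)  ⇒  FF.........  {b→[0, 1]}
  10. append(b, 2)  ⇒  FFFF.......  {b→[0, 1, 2, 3]}
  11. unlink(b)  ⇒  ...........  {}

bitmap = ...........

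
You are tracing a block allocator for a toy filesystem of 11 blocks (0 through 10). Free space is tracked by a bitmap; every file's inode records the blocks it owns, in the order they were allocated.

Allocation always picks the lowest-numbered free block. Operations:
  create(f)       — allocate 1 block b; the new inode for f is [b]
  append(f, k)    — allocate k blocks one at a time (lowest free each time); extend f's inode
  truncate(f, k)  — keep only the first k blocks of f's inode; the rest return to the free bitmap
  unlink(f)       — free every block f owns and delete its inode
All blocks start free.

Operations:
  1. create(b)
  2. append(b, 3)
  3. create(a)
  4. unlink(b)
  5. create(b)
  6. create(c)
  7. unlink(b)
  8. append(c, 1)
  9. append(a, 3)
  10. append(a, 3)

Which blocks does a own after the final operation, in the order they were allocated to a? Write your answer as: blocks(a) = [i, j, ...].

[1] create(b) — b=0 (map F..........)
[2] append(b, 3) — b=0,1,2,3 (map FFFF.......)
[3] create(a) — a=4 b=0,1,2,3 (map FFFFF......)
[4] unlink(b) — a=4 (map ....F......)
[5] create(b) — a=4 b=0 (map F...F......)
[6] create(c) — a=4 b=0 c=1 (map FF..F......)
[7] unlink(b) — a=4 c=1 (map .F..F......)
[8] append(c, 1) — a=4 c=1,0 (map FF..F......)
[9] append(a, 3) — a=4,2,3,5 c=1,0 (map FFFFFF.....)
[10] append(a, 3) — a=4,2,3,5,6,7,8 c=1,0 (map FFFFFFFFF..)

blocks(a) = [4, 2, 3, 5, 6, 7, 8]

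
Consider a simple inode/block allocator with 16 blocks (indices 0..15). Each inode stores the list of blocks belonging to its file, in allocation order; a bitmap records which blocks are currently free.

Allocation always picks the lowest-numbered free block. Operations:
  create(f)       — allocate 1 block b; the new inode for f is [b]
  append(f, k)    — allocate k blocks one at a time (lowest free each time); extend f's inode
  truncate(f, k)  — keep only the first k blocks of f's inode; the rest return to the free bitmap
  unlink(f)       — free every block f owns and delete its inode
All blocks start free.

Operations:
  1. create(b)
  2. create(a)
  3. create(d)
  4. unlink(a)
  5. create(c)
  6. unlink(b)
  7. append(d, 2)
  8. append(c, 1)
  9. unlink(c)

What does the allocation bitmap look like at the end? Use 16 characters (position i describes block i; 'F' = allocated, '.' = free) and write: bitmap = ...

bitmap = F.FF............

create(b): bitmap=F............... | b=[0]
create(a): bitmap=FF.............. | a=[1] b=[0]
create(d): bitmap=FFF............. | a=[1] b=[0] d=[2]
unlink(a): bitmap=F.F............. | b=[0] d=[2]
create(c): bitmap=FFF............. | b=[0] c=[1] d=[2]
unlink(b): bitmap=.FF............. | c=[1] d=[2]
append(d, 2): bitmap=FFFF............ | c=[1] d=[2, 0, 3]
append(c, 1): bitmap=FFFFF........... | c=[1, 4] d=[2, 0, 3]
unlink(c): bitmap=F.FF............ | d=[2, 0, 3]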